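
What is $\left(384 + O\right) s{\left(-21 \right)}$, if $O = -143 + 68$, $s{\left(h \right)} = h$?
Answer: $-6489$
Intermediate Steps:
$O = -75$
$\left(384 + O\right) s{\left(-21 \right)} = \left(384 - 75\right) \left(-21\right) = 309 \left(-21\right) = -6489$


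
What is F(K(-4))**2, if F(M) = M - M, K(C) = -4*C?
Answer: 0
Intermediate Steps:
F(M) = 0
F(K(-4))**2 = 0**2 = 0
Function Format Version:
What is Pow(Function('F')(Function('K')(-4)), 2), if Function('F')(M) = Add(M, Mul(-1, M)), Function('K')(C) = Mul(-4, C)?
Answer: 0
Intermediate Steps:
Function('F')(M) = 0
Pow(Function('F')(Function('K')(-4)), 2) = Pow(0, 2) = 0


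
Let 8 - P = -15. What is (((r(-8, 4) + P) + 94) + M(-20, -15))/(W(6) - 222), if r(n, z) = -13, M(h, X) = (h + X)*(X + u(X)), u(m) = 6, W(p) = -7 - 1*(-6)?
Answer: -419/223 ≈ -1.8789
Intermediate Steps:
W(p) = -1 (W(p) = -7 + 6 = -1)
P = 23 (P = 8 - 1*(-15) = 8 + 15 = 23)
M(h, X) = (6 + X)*(X + h) (M(h, X) = (h + X)*(X + 6) = (X + h)*(6 + X) = (6 + X)*(X + h))
(((r(-8, 4) + P) + 94) + M(-20, -15))/(W(6) - 222) = (((-13 + 23) + 94) + ((-15)**2 + 6*(-15) + 6*(-20) - 15*(-20)))/(-1 - 222) = ((10 + 94) + (225 - 90 - 120 + 300))/(-223) = (104 + 315)*(-1/223) = 419*(-1/223) = -419/223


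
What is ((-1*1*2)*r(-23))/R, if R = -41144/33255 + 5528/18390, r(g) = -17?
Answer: -346550355/9546742 ≈ -36.300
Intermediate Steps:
R = -19093484/20385315 (R = -41144*1/33255 + 5528*(1/18390) = -41144/33255 + 2764/9195 = -19093484/20385315 ≈ -0.93663)
((-1*1*2)*r(-23))/R = ((-1*1*2)*(-17))/(-19093484/20385315) = (-1*2*(-17))*(-20385315/19093484) = -2*(-17)*(-20385315/19093484) = 34*(-20385315/19093484) = -346550355/9546742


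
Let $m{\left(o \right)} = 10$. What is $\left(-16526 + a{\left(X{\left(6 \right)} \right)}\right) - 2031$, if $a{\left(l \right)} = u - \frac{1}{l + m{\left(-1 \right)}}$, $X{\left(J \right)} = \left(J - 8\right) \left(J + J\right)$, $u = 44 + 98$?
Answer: $- \frac{257809}{14} \approx -18415.0$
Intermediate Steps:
$u = 142$
$X{\left(J \right)} = 2 J \left(-8 + J\right)$ ($X{\left(J \right)} = \left(-8 + J\right) 2 J = 2 J \left(-8 + J\right)$)
$a{\left(l \right)} = 142 - \frac{1}{10 + l}$ ($a{\left(l \right)} = 142 - \frac{1}{l + 10} = 142 - \frac{1}{10 + l}$)
$\left(-16526 + a{\left(X{\left(6 \right)} \right)}\right) - 2031 = \left(-16526 + \frac{1419 + 142 \cdot 2 \cdot 6 \left(-8 + 6\right)}{10 + 2 \cdot 6 \left(-8 + 6\right)}\right) - 2031 = \left(-16526 + \frac{1419 + 142 \cdot 2 \cdot 6 \left(-2\right)}{10 + 2 \cdot 6 \left(-2\right)}\right) - 2031 = \left(-16526 + \frac{1419 + 142 \left(-24\right)}{10 - 24}\right) - 2031 = \left(-16526 + \frac{1419 - 3408}{-14}\right) - 2031 = \left(-16526 - - \frac{1989}{14}\right) - 2031 = \left(-16526 + \frac{1989}{14}\right) - 2031 = - \frac{229375}{14} - 2031 = - \frac{257809}{14}$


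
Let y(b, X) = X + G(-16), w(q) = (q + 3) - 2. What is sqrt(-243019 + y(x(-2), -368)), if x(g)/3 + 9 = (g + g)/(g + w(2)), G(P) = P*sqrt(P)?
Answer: sqrt(-243387 - 64*I) ≈ 0.0648 - 493.34*I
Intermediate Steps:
w(q) = 1 + q (w(q) = (3 + q) - 2 = 1 + q)
G(P) = P**(3/2)
x(g) = -27 + 6*g/(3 + g) (x(g) = -27 + 3*((g + g)/(g + (1 + 2))) = -27 + 3*((2*g)/(g + 3)) = -27 + 3*((2*g)/(3 + g)) = -27 + 3*(2*g/(3 + g)) = -27 + 6*g/(3 + g))
y(b, X) = X - 64*I (y(b, X) = X + (-16)**(3/2) = X - 64*I)
sqrt(-243019 + y(x(-2), -368)) = sqrt(-243019 + (-368 - 64*I)) = sqrt(-243387 - 64*I)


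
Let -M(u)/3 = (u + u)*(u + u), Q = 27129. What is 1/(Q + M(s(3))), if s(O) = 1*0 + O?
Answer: 1/27021 ≈ 3.7008e-5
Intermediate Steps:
s(O) = O (s(O) = 0 + O = O)
M(u) = -12*u² (M(u) = -3*(u + u)*(u + u) = -3*2*u*2*u = -12*u²)
1/(Q + M(s(3))) = 1/(27129 - 12*3²) = 1/(27129 - 12*9) = 1/(27129 - 108) = 1/27021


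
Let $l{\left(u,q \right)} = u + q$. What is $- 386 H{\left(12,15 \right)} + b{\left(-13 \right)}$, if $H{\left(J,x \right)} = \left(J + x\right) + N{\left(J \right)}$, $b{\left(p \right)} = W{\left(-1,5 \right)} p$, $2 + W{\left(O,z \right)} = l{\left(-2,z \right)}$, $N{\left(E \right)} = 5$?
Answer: $-12365$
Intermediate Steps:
$l{\left(u,q \right)} = q + u$
$W{\left(O,z \right)} = -4 + z$ ($W{\left(O,z \right)} = -2 + \left(z - 2\right) = -2 + \left(-2 + z\right) = -4 + z$)
$b{\left(p \right)} = p$ ($b{\left(p \right)} = \left(-4 + 5\right) p = 1 p = p$)
$H{\left(J,x \right)} = 5 + J + x$ ($H{\left(J,x \right)} = \left(J + x\right) + 5 = 5 + J + x$)
$- 386 H{\left(12,15 \right)} + b{\left(-13 \right)} = - 386 \left(5 + 12 + 15\right) - 13 = \left(-386\right) 32 - 13 = -12352 - 13 = -12365$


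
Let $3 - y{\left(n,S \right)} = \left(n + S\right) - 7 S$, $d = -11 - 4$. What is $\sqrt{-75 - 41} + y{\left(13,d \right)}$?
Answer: $-100 + 2 i \sqrt{29} \approx -100.0 + 10.77 i$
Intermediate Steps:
$d = -15$ ($d = -11 - 4 = -15$)
$y{\left(n,S \right)} = 3 - n + 6 S$ ($y{\left(n,S \right)} = 3 - \left(\left(n + S\right) - 7 S\right) = 3 - \left(\left(S + n\right) - 7 S\right) = 3 - \left(n - 6 S\right) = 3 + \left(- n + 6 S\right) = 3 - n + 6 S$)
$\sqrt{-75 - 41} + y{\left(13,d \right)} = \sqrt{-75 - 41} + \left(3 - 13 + 6 \left(-15\right)\right) = \sqrt{-116} - 100 = 2 i \sqrt{29} - 100 = -100 + 2 i \sqrt{29}$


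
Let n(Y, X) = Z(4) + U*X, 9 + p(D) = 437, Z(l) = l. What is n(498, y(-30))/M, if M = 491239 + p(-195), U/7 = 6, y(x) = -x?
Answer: 1264/491667 ≈ 0.0025708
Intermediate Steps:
p(D) = 428 (p(D) = -9 + 437 = 428)
U = 42 (U = 7*6 = 42)
n(Y, X) = 4 + 42*X
M = 491667 (M = 491239 + 428 = 491667)
n(498, y(-30))/M = (4 + 42*(-1*(-30)))/491667 = (4 + 42*30)*(1/491667) = (4 + 1260)*(1/491667) = 1264*(1/491667) = 1264/491667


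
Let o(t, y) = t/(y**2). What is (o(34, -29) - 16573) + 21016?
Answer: 3736597/841 ≈ 4443.0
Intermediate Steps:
o(t, y) = t/y**2
(o(34, -29) - 16573) + 21016 = (34/(-29)**2 - 16573) + 21016 = (34*(1/841) - 16573) + 21016 = (34/841 - 16573) + 21016 = -13937859/841 + 21016 = 3736597/841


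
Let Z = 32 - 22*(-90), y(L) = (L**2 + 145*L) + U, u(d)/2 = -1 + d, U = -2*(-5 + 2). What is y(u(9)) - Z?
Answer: 570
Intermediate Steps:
U = 6 (U = -2*(-3) = 6)
u(d) = -2 + 2*d (u(d) = 2*(-1 + d) = -2 + 2*d)
y(L) = 6 + L**2 + 145*L (y(L) = (L**2 + 145*L) + 6 = 6 + L**2 + 145*L)
Z = 2012 (Z = 32 + 1980 = 2012)
y(u(9)) - Z = (6 + (-2 + 2*9)**2 + 145*(-2 + 2*9)) - 1*2012 = (6 + (-2 + 18)**2 + 145*(-2 + 18)) - 2012 = (6 + 16**2 + 145*16) - 2012 = (6 + 256 + 2320) - 2012 = 2582 - 2012 = 570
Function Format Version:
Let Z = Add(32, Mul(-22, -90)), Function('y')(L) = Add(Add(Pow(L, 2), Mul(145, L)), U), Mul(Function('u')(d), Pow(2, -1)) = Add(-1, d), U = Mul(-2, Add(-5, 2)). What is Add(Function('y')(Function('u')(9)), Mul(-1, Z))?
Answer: 570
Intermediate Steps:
U = 6 (U = Mul(-2, -3) = 6)
Function('u')(d) = Add(-2, Mul(2, d)) (Function('u')(d) = Mul(2, Add(-1, d)) = Add(-2, Mul(2, d)))
Function('y')(L) = Add(6, Pow(L, 2), Mul(145, L)) (Function('y')(L) = Add(Add(Pow(L, 2), Mul(145, L)), 6) = Add(6, Pow(L, 2), Mul(145, L)))
Z = 2012 (Z = Add(32, 1980) = 2012)
Add(Function('y')(Function('u')(9)), Mul(-1, Z)) = Add(Add(6, Pow(Add(-2, Mul(2, 9)), 2), Mul(145, Add(-2, Mul(2, 9)))), Mul(-1, 2012)) = Add(Add(6, Pow(Add(-2, 18), 2), Mul(145, Add(-2, 18))), -2012) = Add(Add(6, Pow(16, 2), Mul(145, 16)), -2012) = Add(Add(6, 256, 2320), -2012) = Add(2582, -2012) = 570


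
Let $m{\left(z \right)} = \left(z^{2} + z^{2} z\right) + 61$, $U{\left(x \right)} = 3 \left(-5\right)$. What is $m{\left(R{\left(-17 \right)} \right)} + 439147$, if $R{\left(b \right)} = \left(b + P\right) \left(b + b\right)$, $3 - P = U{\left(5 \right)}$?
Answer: $401060$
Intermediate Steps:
$U{\left(x \right)} = -15$
$P = 18$ ($P = 3 - -15 = 3 + 15 = 18$)
$R{\left(b \right)} = 2 b \left(18 + b\right)$ ($R{\left(b \right)} = \left(b + 18\right) \left(b + b\right) = \left(18 + b\right) 2 b = 2 b \left(18 + b\right)$)
$m{\left(z \right)} = 61 + z^{2} + z^{3}$ ($m{\left(z \right)} = \left(z^{2} + z^{3}\right) + 61 = 61 + z^{2} + z^{3}$)
$m{\left(R{\left(-17 \right)} \right)} + 439147 = \left(61 + \left(2 \left(-17\right) \left(18 - 17\right)\right)^{2} + \left(2 \left(-17\right) \left(18 - 17\right)\right)^{3}\right) + 439147 = \left(61 + \left(2 \left(-17\right) 1\right)^{2} + \left(2 \left(-17\right) 1\right)^{3}\right) + 439147 = \left(61 + \left(-34\right)^{2} + \left(-34\right)^{3}\right) + 439147 = \left(61 + 1156 - 39304\right) + 439147 = -38087 + 439147 = 401060$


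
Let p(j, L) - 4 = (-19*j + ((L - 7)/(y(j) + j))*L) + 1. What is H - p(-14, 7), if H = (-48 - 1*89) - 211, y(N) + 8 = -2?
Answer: -619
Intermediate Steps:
y(N) = -10 (y(N) = -8 - 2 = -10)
H = -348 (H = (-48 - 89) - 211 = -137 - 211 = -348)
p(j, L) = 5 - 19*j + L*(-7 + L)/(-10 + j) (p(j, L) = 4 + ((-19*j + ((L - 7)/(-10 + j))*L) + 1) = 4 + ((-19*j + ((-7 + L)/(-10 + j))*L) + 1) = 4 + ((-19*j + L*(-7 + L)/(-10 + j)) + 1) = 4 + (1 - 19*j + L*(-7 + L)/(-10 + j)) = 5 - 19*j + L*(-7 + L)/(-10 + j))
H - p(-14, 7) = -348 - (-50 + 7² - 19*(-14)² - 7*7 + 195*(-14))/(-10 - 14) = -348 - (-50 + 49 - 19*196 - 49 - 2730)/(-24) = -348 - (-1)*(-50 + 49 - 3724 - 49 - 2730)/24 = -348 - (-1)*(-6504)/24 = -348 - 1*271 = -348 - 271 = -619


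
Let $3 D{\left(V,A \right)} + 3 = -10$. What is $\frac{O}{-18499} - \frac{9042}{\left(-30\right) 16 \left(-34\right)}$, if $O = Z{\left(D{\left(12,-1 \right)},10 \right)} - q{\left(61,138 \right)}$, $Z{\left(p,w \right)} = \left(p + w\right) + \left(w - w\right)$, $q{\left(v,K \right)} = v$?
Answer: $- \frac{83182459}{150951840} \approx -0.55105$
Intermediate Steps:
$D{\left(V,A \right)} = - \frac{13}{3}$ ($D{\left(V,A \right)} = -1 + \frac{1}{3} \left(-10\right) = -1 - \frac{10}{3} = - \frac{13}{3}$)
$Z{\left(p,w \right)} = p + w$ ($Z{\left(p,w \right)} = \left(p + w\right) + 0 = p + w$)
$O = - \frac{166}{3}$ ($O = \left(- \frac{13}{3} + 10\right) - 61 = \frac{17}{3} - 61 = - \frac{166}{3} \approx -55.333$)
$\frac{O}{-18499} - \frac{9042}{\left(-30\right) 16 \left(-34\right)} = - \frac{166}{3 \left(-18499\right)} - \frac{9042}{\left(-30\right) 16 \left(-34\right)} = \left(- \frac{166}{3}\right) \left(- \frac{1}{18499}\right) - \frac{9042}{\left(-480\right) \left(-34\right)} = \frac{166}{55497} - \frac{9042}{16320} = \frac{166}{55497} - \frac{1507}{2720} = - \frac{83182459}{150951840}$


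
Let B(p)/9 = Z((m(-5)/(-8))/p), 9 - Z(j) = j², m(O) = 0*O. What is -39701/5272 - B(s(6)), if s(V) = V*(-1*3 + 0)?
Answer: -466733/5272 ≈ -88.531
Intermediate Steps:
m(O) = 0
s(V) = -3*V (s(V) = V*(-3 + 0) = V*(-3) = -3*V)
Z(j) = 9 - j²
B(p) = 81 (B(p) = 9*(9 - ((0/(-8))/p)²) = 9*(9 - ((0*(-⅛))/p)²) = 9*(9 - (0/p)²) = 9*(9 - 1*0²) = 9*(9 - 1*0) = 9*(9 + 0) = 9*9 = 81)
-39701/5272 - B(s(6)) = -39701/5272 - 1*81 = -39701*1/5272 - 81 = -39701/5272 - 81 = -466733/5272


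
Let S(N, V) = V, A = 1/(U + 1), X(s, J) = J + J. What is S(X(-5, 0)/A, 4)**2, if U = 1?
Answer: 16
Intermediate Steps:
X(s, J) = 2*J
A = 1/2 (A = 1/(1 + 1) = 1/2 ≈ 0.50000)
S(X(-5, 0)/A, 4)**2 = 4**2 = 16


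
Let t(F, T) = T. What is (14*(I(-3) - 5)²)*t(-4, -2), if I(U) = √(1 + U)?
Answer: -644 + 280*I*√2 ≈ -644.0 + 395.98*I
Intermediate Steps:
(14*(I(-3) - 5)²)*t(-4, -2) = (14*(√(1 - 3) - 5)²)*(-2) = (14*(√(-2) - 5)²)*(-2) = (14*(I*√2 - 5)²)*(-2) = (14*(-5 + I*√2)²)*(-2) = -28*(-5 + I*√2)²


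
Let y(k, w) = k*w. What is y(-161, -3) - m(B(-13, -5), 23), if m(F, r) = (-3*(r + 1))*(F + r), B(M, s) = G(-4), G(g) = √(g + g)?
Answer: 2139 + 144*I*√2 ≈ 2139.0 + 203.65*I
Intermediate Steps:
G(g) = √2*√g (G(g) = √(2*g) = √2*√g)
B(M, s) = 2*I*√2 (B(M, s) = √2*√(-4) = √2*(2*I) = 2*I*√2)
m(F, r) = (-3 - 3*r)*(F + r) (m(F, r) = (-3*(1 + r))*(F + r) = (-3 - 3*r)*(F + r))
y(-161, -3) - m(B(-13, -5), 23) = -161*(-3) - (-6*I*√2 - 3*23 - 3*23² - 3*2*I*√2*23) = 483 - (-6*I*√2 - 69 - 3*529 - 138*I*√2) = 483 - (-6*I*√2 - 69 - 1587 - 138*I*√2) = 483 - (-1656 - 144*I*√2) = 483 + (1656 + 144*I*√2) = 2139 + 144*I*√2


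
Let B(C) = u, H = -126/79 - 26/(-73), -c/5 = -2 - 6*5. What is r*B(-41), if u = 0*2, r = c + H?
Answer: 0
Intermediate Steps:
c = 160 (c = -5*(-2 - 6*5) = -5*(-2 - 30) = -5*(-32) = 160)
H = -7144/5767 (H = -126*1/79 - 26*(-1/73) = -126/79 + 26/73 = -7144/5767 ≈ -1.2388)
r = 915576/5767 (r = 160 - 7144/5767 = 915576/5767 ≈ 158.76)
u = 0
B(C) = 0
r*B(-41) = (915576/5767)*0 = 0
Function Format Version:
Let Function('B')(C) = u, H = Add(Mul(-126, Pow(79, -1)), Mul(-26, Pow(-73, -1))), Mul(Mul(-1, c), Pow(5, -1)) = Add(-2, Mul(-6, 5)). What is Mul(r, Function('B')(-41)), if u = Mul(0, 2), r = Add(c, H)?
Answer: 0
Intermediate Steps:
c = 160 (c = Mul(-5, Add(-2, Mul(-6, 5))) = Mul(-5, Add(-2, -30)) = Mul(-5, -32) = 160)
H = Rational(-7144, 5767) (H = Add(Mul(-126, Rational(1, 79)), Mul(-26, Rational(-1, 73))) = Add(Rational(-126, 79), Rational(26, 73)) = Rational(-7144, 5767) ≈ -1.2388)
r = Rational(915576, 5767) (r = Add(160, Rational(-7144, 5767)) = Rational(915576, 5767) ≈ 158.76)
u = 0
Function('B')(C) = 0
Mul(r, Function('B')(-41)) = Mul(Rational(915576, 5767), 0) = 0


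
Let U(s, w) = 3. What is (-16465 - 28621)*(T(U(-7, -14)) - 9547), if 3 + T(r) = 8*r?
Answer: 429489236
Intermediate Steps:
T(r) = -3 + 8*r
(-16465 - 28621)*(T(U(-7, -14)) - 9547) = (-16465 - 28621)*((-3 + 8*3) - 9547) = -45086*((-3 + 24) - 9547) = -45086*(21 - 9547) = -45086*(-9526) = 429489236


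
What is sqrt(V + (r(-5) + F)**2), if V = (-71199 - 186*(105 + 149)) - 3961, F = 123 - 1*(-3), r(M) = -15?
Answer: I*sqrt(110083) ≈ 331.79*I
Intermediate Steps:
F = 126 (F = 123 + 3 = 126)
V = -122404 (V = (-71199 - 186*254) - 3961 = (-71199 - 47244) - 3961 = -118443 - 3961 = -122404)
sqrt(V + (r(-5) + F)**2) = sqrt(-122404 + (-15 + 126)**2) = sqrt(-122404 + 111**2) = sqrt(-122404 + 12321) = sqrt(-110083) = I*sqrt(110083)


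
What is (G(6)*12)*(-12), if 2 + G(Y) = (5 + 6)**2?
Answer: -17136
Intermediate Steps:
G(Y) = 119 (G(Y) = -2 + (5 + 6)**2 = -2 + 11**2 = -2 + 121 = 119)
(G(6)*12)*(-12) = (119*12)*(-12) = 1428*(-12) = -17136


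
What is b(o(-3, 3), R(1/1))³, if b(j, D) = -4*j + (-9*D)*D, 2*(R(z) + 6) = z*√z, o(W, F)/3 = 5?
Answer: -2347334289/64 ≈ -3.6677e+7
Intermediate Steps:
o(W, F) = 15 (o(W, F) = 3*5 = 15)
R(z) = -6 + z^(3/2)/2 (R(z) = -6 + (z*√z)/2 = -6 + z^(3/2)/2)
b(j, D) = -9*D² - 4*j (b(j, D) = -4*j - 9*D² = -9*D² - 4*j)
b(o(-3, 3), R(1/1))³ = (-9*(-6 + (1/1)^(3/2)/2)² - 4*15)³ = (-9*(-6 + 1^(3/2)/2)² - 60)³ = (-9*(-6 + (½)*1)² - 60)³ = (-9*(-6 + ½)² - 60)³ = (-9*(-11/2)² - 60)³ = (-9*121/4 - 60)³ = (-1089/4 - 60)³ = (-1329/4)³ = -2347334289/64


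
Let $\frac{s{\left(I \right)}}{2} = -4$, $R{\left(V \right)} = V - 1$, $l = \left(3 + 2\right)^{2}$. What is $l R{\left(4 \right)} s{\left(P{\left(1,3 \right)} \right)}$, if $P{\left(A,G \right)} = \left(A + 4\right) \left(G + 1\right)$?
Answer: $-600$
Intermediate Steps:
$l = 25$ ($l = 5^{2} = 25$)
$R{\left(V \right)} = -1 + V$ ($R{\left(V \right)} = V - 1 = -1 + V$)
$P{\left(A,G \right)} = \left(1 + G\right) \left(4 + A\right)$ ($P{\left(A,G \right)} = \left(4 + A\right) \left(1 + G\right) = \left(1 + G\right) \left(4 + A\right)$)
$s{\left(I \right)} = -8$ ($s{\left(I \right)} = 2 \left(-4\right) = -8$)
$l R{\left(4 \right)} s{\left(P{\left(1,3 \right)} \right)} = 25 \left(-1 + 4\right) \left(-8\right) = 25 \cdot 3 \left(-8\right) = 75 \left(-8\right) = -600$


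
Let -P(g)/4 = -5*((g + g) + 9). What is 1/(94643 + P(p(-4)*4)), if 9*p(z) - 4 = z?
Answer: 1/94823 ≈ 1.0546e-5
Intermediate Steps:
p(z) = 4/9 + z/9
P(g) = 180 + 40*g (P(g) = -(-20)*((g + g) + 9) = -(-20)*(2*g + 9) = -(-20)*(9 + 2*g) = -4*(-45 - 10*g) = 180 + 40*g)
1/(94643 + P(p(-4)*4)) = 1/(94643 + (180 + 40*((4/9 + (1/9)*(-4))*4))) = 1/(94643 + (180 + 40*((4/9 - 4/9)*4))) = 1/(94643 + (180 + 40*(0*4))) = 1/(94643 + (180 + 40*0)) = 1/(94643 + (180 + 0)) = 1/(94643 + 180) = 1/94823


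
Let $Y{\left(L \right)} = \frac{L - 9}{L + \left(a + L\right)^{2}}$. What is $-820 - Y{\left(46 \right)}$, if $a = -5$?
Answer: $- \frac{1416177}{1727} \approx -820.02$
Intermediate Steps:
$Y{\left(L \right)} = \frac{-9 + L}{L + \left(-5 + L\right)^{2}}$ ($Y{\left(L \right)} = \frac{L - 9}{L + \left(-5 + L\right)^{2}} = \frac{-9 + L}{L + \left(-5 + L\right)^{2}}$)
$-820 - Y{\left(46 \right)} = -820 - \frac{-9 + 46}{46 + \left(-5 + 46\right)^{2}} = -820 - \frac{1}{46 + 41^{2}} \cdot 37 = -820 - \frac{1}{46 + 1681} \cdot 37 = -820 - \frac{1}{1727} \cdot 37 = -820 - \frac{37}{1727} = - \frac{1416177}{1727}$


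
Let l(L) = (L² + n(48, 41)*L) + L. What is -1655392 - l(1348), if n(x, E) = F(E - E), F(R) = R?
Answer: -3473844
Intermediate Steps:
n(x, E) = 0 (n(x, E) = E - E = 0)
l(L) = L + L² (l(L) = (L² + 0*L) + L = (L² + 0) + L = L² + L = L + L²)
-1655392 - l(1348) = -1655392 - 1348*(1 + 1348) = -1655392 - 1348*1349 = -1655392 - 1*1818452 = -1655392 - 1818452 = -3473844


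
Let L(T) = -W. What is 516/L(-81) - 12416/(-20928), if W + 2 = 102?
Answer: -37333/8175 ≈ -4.5667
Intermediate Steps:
W = 100 (W = -2 + 102 = 100)
L(T) = -100 (L(T) = -1*100 = -100)
516/L(-81) - 12416/(-20928) = 516/(-100) - 12416/(-20928) = 516*(-1/100) - 12416*(-1/20928) = -129/25 + 194/327 = -37333/8175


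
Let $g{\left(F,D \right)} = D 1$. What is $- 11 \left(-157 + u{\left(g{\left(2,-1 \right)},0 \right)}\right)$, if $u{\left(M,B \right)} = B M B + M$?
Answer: $1738$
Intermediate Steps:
$g{\left(F,D \right)} = D$
$u{\left(M,B \right)} = M + M B^{2}$ ($u{\left(M,B \right)} = M B^{2} + M = M + M B^{2}$)
$- 11 \left(-157 + u{\left(g{\left(2,-1 \right)},0 \right)}\right) = - 11 \left(-157 - \left(1 + 0^{2}\right)\right) = - 11 \left(-157 - \left(1 + 0\right)\right) = - 11 \left(-157 - 1\right) = \left(-11\right) \left(-158\right) = 1738$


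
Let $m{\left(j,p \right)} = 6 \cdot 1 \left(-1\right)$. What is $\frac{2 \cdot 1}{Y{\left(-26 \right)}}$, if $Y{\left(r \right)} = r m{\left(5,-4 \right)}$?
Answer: $\frac{1}{78} \approx 0.012821$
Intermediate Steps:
$m{\left(j,p \right)} = -6$ ($m{\left(j,p \right)} = 6 \left(-1\right) = -6$)
$Y{\left(r \right)} = - 6 r$ ($Y{\left(r \right)} = r \left(-6\right) = - 6 r$)
$\frac{2 \cdot 1}{Y{\left(-26 \right)}} = \frac{2 \cdot 1}{\left(-6\right) \left(-26\right)} = \frac{2}{156} = 2 \cdot \frac{1}{156} = \frac{1}{78}$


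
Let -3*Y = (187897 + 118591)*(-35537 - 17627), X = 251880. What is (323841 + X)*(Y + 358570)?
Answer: 3127163664515994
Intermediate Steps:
Y = 16294128032/3 (Y = -(187897 + 118591)*(-35537 - 17627)/3 = -306488*(-53164)/3 = -⅓*(-16294128032) = 16294128032/3 ≈ 5.4314e+9)
(323841 + X)*(Y + 358570) = (323841 + 251880)*(16294128032/3 + 358570) = 575721*(16295203742/3) = 3127163664515994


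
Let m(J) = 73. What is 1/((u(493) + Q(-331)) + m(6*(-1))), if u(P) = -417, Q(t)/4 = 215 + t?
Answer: -1/808 ≈ -0.0012376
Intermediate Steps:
Q(t) = 860 + 4*t (Q(t) = 4*(215 + t) = 860 + 4*t)
1/((u(493) + Q(-331)) + m(6*(-1))) = 1/((-417 + (860 + 4*(-331))) + 73) = 1/((-417 + (860 - 1324)) + 73) = 1/((-417 - 464) + 73) = 1/(-881 + 73) = 1/(-808) = -1/808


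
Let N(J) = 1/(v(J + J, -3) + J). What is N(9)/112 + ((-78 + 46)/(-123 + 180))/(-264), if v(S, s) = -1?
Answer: 5465/1685376 ≈ 0.0032426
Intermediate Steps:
N(J) = 1/(-1 + J)
N(9)/112 + ((-78 + 46)/(-123 + 180))/(-264) = 1/((-1 + 9)*112) + ((-78 + 46)/(-123 + 180))/(-264) = (1/112)/8 - 32/57*(-1/264) = (⅛)*(1/112) - 32*1/57*(-1/264) = 1/896 - 32/57*(-1/264) = 1/896 + 4/1881 = 5465/1685376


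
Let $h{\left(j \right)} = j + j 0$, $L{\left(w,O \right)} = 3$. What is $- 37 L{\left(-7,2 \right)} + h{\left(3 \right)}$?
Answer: $-108$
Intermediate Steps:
$h{\left(j \right)} = j$ ($h{\left(j \right)} = j + 0 = j$)
$- 37 L{\left(-7,2 \right)} + h{\left(3 \right)} = \left(-37\right) 3 + 3 = -111 + 3 = -108$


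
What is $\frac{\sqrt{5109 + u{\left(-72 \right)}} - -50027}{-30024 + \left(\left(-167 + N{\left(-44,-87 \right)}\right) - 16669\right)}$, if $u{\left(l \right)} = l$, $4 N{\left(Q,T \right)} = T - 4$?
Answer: $- \frac{200108}{187531} - \frac{4 \sqrt{5037}}{187531} \approx -1.0686$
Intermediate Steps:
$N{\left(Q,T \right)} = -1 + \frac{T}{4}$ ($N{\left(Q,T \right)} = \frac{T - 4}{4} = \frac{-4 + T}{4} = -1 + \frac{T}{4}$)
$\frac{\sqrt{5109 + u{\left(-72 \right)}} - -50027}{-30024 + \left(\left(-167 + N{\left(-44,-87 \right)}\right) - 16669\right)} = \frac{\sqrt{5109 - 72} - -50027}{-30024 + \left(\left(-167 + \left(-1 + \frac{1}{4} \left(-87\right)\right)\right) - 16669\right)} = \frac{\sqrt{5037} + 50027}{-30024 - \frac{67435}{4}} = \frac{50027 + \sqrt{5037}}{-30024 - \frac{67435}{4}} = \frac{50027 + \sqrt{5037}}{- \frac{187531}{4}} = \left(50027 + \sqrt{5037}\right) \left(- \frac{4}{187531}\right) = - \frac{200108}{187531} - \frac{4 \sqrt{5037}}{187531}$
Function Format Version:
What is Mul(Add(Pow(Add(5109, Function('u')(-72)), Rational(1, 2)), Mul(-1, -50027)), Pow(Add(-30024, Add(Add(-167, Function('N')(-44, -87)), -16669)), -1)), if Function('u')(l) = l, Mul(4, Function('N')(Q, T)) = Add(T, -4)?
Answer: Add(Rational(-200108, 187531), Mul(Rational(-4, 187531), Pow(5037, Rational(1, 2)))) ≈ -1.0686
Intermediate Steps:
Function('N')(Q, T) = Add(-1, Mul(Rational(1, 4), T)) (Function('N')(Q, T) = Mul(Rational(1, 4), Add(T, -4)) = Mul(Rational(1, 4), Add(-4, T)) = Add(-1, Mul(Rational(1, 4), T)))
Mul(Add(Pow(Add(5109, Function('u')(-72)), Rational(1, 2)), Mul(-1, -50027)), Pow(Add(-30024, Add(Add(-167, Function('N')(-44, -87)), -16669)), -1)) = Mul(Add(Pow(Add(5109, -72), Rational(1, 2)), Mul(-1, -50027)), Pow(Add(-30024, Add(Add(-167, Add(-1, Mul(Rational(1, 4), -87))), -16669)), -1)) = Mul(Add(Pow(5037, Rational(1, 2)), 50027), Pow(Add(-30024, Add(Add(-167, Add(-1, Rational(-87, 4))), -16669)), -1)) = Mul(Add(50027, Pow(5037, Rational(1, 2))), Pow(Add(-30024, Add(Add(-167, Rational(-91, 4)), -16669)), -1)) = Mul(Add(50027, Pow(5037, Rational(1, 2))), Pow(Add(-30024, Add(Rational(-759, 4), -16669)), -1)) = Mul(Add(50027, Pow(5037, Rational(1, 2))), Pow(Add(-30024, Rational(-67435, 4)), -1)) = Mul(Add(50027, Pow(5037, Rational(1, 2))), Pow(Rational(-187531, 4), -1)) = Mul(Add(50027, Pow(5037, Rational(1, 2))), Rational(-4, 187531)) = Add(Rational(-200108, 187531), Mul(Rational(-4, 187531), Pow(5037, Rational(1, 2))))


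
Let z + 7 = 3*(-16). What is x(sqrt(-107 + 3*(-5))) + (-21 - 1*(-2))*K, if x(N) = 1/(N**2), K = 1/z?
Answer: 2263/6710 ≈ 0.33726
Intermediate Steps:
z = -55 (z = -7 + 3*(-16) = -7 - 48 = -55)
K = -1/55 (K = 1/(-55) = -1/55 ≈ -0.018182)
x(N) = N**(-2)
x(sqrt(-107 + 3*(-5))) + (-21 - 1*(-2))*K = (sqrt(-107 + 3*(-5)))**(-2) + (-21 - 1*(-2))*(-1/55) = (sqrt(-107 - 15))**(-2) + (-21 + 2)*(-1/55) = (sqrt(-122))**(-2) - 19*(-1/55) = (I*sqrt(122))**(-2) + 19/55 = -1/122 + 19/55 = 2263/6710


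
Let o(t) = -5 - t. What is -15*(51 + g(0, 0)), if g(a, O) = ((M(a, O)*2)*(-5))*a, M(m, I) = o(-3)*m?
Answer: -765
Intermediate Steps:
M(m, I) = -2*m (M(m, I) = (-5 - 1*(-3))*m = (-5 + 3)*m = -2*m)
g(a, O) = 20*a² (g(a, O) = ((-2*a*2)*(-5))*a = (-4*a*(-5))*a = (20*a)*a = 20*a²)
-15*(51 + g(0, 0)) = -15*(51 + 20*0²) = -15*(51 + 20*0) = -15*(51 + 0) = -15*51 = -765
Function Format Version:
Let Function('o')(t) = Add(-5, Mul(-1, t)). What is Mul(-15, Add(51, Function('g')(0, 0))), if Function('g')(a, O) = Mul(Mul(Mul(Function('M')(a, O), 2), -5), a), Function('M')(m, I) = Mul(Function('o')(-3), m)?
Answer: -765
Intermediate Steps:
Function('M')(m, I) = Mul(-2, m) (Function('M')(m, I) = Mul(Add(-5, Mul(-1, -3)), m) = Mul(Add(-5, 3), m) = Mul(-2, m))
Function('g')(a, O) = Mul(20, Pow(a, 2)) (Function('g')(a, O) = Mul(Mul(Mul(Mul(-2, a), 2), -5), a) = Mul(Mul(Mul(-4, a), -5), a) = Mul(Mul(20, a), a) = Mul(20, Pow(a, 2)))
Mul(-15, Add(51, Function('g')(0, 0))) = Mul(-15, Add(51, Mul(20, Pow(0, 2)))) = Mul(-15, Add(51, Mul(20, 0))) = Mul(-15, Add(51, 0)) = Mul(-15, 51) = -765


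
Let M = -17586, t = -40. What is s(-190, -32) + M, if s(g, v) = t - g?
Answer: -17436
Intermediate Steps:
s(g, v) = -40 - g
s(-190, -32) + M = (-40 - 1*(-190)) - 17586 = (-40 + 190) - 17586 = 150 - 17586 = -17436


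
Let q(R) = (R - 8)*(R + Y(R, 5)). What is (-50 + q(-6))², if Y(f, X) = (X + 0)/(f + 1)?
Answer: 2304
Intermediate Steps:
Y(f, X) = X/(1 + f)
q(R) = (-8 + R)*(R + 5/(1 + R)) (q(R) = (R - 8)*(R + 5/(1 + R)) = (-8 + R)*(R + 5/(1 + R)))
(-50 + q(-6))² = (-50 + (-40 + 5*(-6) - 6*(1 - 6)*(-8 - 6))/(1 - 6))² = (-50 + (-40 - 30 - 6*(-5)*(-14))/(-5))² = (-50 - (-40 - 30 - 420)/5)² = (-50 - ⅕*(-490))² = (-50 + 98)² = 48² = 2304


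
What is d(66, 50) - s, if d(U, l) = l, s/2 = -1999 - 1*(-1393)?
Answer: 1262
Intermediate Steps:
s = -1212 (s = 2*(-1999 - 1*(-1393)) = 2*(-1999 + 1393) = 2*(-606) = -1212)
d(66, 50) - s = 50 - 1*(-1212) = 50 + 1212 = 1262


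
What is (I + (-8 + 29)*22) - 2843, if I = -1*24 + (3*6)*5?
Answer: -2315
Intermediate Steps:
I = 66 (I = -24 + 18*5 = -24 + 90 = 66)
(I + (-8 + 29)*22) - 2843 = (66 + (-8 + 29)*22) - 2843 = (66 + 21*22) - 2843 = (66 + 462) - 2843 = 528 - 2843 = -2315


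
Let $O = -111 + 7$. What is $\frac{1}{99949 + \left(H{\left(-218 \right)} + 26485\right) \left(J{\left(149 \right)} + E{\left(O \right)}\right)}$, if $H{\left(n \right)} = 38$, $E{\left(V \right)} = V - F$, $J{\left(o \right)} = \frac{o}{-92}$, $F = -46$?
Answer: $- \frac{92}{136283347} \approx -6.7506 \cdot 10^{-7}$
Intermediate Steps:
$O = -104$
$J{\left(o \right)} = - \frac{o}{92}$ ($J{\left(o \right)} = o \left(- \frac{1}{92}\right) = - \frac{o}{92}$)
$E{\left(V \right)} = 46 + V$ ($E{\left(V \right)} = V - -46 = V + 46 = 46 + V$)
$\frac{1}{99949 + \left(H{\left(-218 \right)} + 26485\right) \left(J{\left(149 \right)} + E{\left(O \right)}\right)} = \frac{1}{99949 + \left(38 + 26485\right) \left(\left(- \frac{1}{92}\right) 149 + \left(46 - 104\right)\right)} = \frac{1}{99949 + 26523 \left(- \frac{149}{92} - 58\right)} = \frac{1}{99949 + 26523 \left(- \frac{5485}{92}\right)} = \frac{1}{99949 - \frac{145478655}{92}} = \frac{1}{- \frac{136283347}{92}} = - \frac{92}{136283347}$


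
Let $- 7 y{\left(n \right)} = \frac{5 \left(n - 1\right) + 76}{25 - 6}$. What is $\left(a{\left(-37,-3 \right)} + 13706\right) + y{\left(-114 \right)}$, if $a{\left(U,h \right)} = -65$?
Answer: $\frac{1814752}{133} \approx 13645.0$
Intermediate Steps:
$y{\left(n \right)} = - \frac{71}{133} - \frac{5 n}{133}$ ($y{\left(n \right)} = - \frac{\left(5 \left(n - 1\right) + 76\right) \frac{1}{25 - 6}}{7} = - \frac{\left(5 \left(-1 + n\right) + 76\right) \frac{1}{19}}{7} = - \frac{\left(\left(-5 + 5 n\right) + 76\right) \frac{1}{19}}{7} = - \frac{\left(71 + 5 n\right) \frac{1}{19}}{7} = - \frac{\frac{71}{19} + \frac{5 n}{19}}{7} = - \frac{71}{133} - \frac{5 n}{133}$)
$\left(a{\left(-37,-3 \right)} + 13706\right) + y{\left(-114 \right)} = \left(-65 + 13706\right) - - \frac{499}{133} = 13641 + \left(- \frac{71}{133} + \frac{30}{7}\right) = 13641 + \frac{499}{133} = \frac{1814752}{133}$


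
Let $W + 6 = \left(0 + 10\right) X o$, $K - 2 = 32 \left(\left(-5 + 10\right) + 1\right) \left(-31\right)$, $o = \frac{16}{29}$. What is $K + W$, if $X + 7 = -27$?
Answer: $- \frac{178164}{29} \approx -6143.6$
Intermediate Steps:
$X = -34$ ($X = -7 - 27 = -34$)
$o = \frac{16}{29}$ ($o = 16 \cdot \frac{1}{29} = \frac{16}{29} \approx 0.55172$)
$K = -5950$ ($K = 2 + 32 \left(\left(-5 + 10\right) + 1\right) \left(-31\right) = 2 + 32 \left(5 + 1\right) \left(-31\right) = 2 + 32 \cdot 6 \left(-31\right) = 2 + 192 \left(-31\right) = 2 - 5952 = -5950$)
$W = - \frac{5614}{29}$ ($W = -6 + \left(0 + 10\right) \left(-34\right) \frac{16}{29} = -6 + 10 \left(-34\right) \frac{16}{29} = -6 - \frac{5440}{29} = - \frac{5614}{29} \approx -193.59$)
$K + W = -5950 - \frac{5614}{29} = - \frac{178164}{29}$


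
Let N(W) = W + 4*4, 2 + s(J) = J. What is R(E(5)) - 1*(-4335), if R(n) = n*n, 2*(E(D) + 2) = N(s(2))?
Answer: 4371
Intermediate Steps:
s(J) = -2 + J
N(W) = 16 + W (N(W) = W + 16 = 16 + W)
E(D) = 6 (E(D) = -2 + (16 + (-2 + 2))/2 = -2 + (16 + 0)/2 = -2 + (1/2)*16 = -2 + 8 = 6)
R(n) = n**2
R(E(5)) - 1*(-4335) = 6**2 - 1*(-4335) = 36 + 4335 = 4371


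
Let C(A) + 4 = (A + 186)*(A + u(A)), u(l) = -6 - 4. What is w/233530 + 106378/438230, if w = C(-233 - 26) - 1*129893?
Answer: -1173839273/5116992595 ≈ -0.22940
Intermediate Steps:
u(l) = -10
C(A) = -4 + (-10 + A)*(186 + A) (C(A) = -4 + (A + 186)*(A - 10) = -4 + (186 + A)*(-10 + A) = -4 + (-10 + A)*(186 + A))
w = -110260 (w = (-1864 + (-233 - 26)² + 176*(-233 - 26)) - 1*129893 = (-1864 + (-259)² + 176*(-259)) - 129893 = (-1864 + 67081 - 45584) - 129893 = 19633 - 129893 = -110260)
w/233530 + 106378/438230 = -110260/233530 + 106378/438230 = -110260*1/233530 + 106378*(1/438230) = -11026/23353 + 53189/219115 = -1173839273/5116992595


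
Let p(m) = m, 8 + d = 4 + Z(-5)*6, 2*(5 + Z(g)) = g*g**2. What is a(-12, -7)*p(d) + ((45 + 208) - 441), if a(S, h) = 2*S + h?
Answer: 12491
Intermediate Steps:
Z(g) = -5 + g**3/2 (Z(g) = -5 + (g*g**2)/2 = -5 + g**3/2)
d = -409 (d = -8 + (4 + (-5 + (1/2)*(-5)**3)*6) = -8 + (4 + (-5 + (1/2)*(-125))*6) = -8 + (4 + (-5 - 125/2)*6) = -8 + (4 - 135/2*6) = -8 + (4 - 405) = -8 - 401 = -409)
a(S, h) = h + 2*S
a(-12, -7)*p(d) + ((45 + 208) - 441) = (-7 + 2*(-12))*(-409) + ((45 + 208) - 441) = (-7 - 24)*(-409) + (253 - 441) = -31*(-409) - 188 = 12679 - 188 = 12491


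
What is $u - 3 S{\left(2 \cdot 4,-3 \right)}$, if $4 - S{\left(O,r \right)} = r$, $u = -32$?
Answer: $-53$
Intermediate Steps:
$S{\left(O,r \right)} = 4 - r$
$u - 3 S{\left(2 \cdot 4,-3 \right)} = -32 - 3 \left(4 - -3\right) = -32 - 3 \left(4 + 3\right) = -32 - 21 = -53$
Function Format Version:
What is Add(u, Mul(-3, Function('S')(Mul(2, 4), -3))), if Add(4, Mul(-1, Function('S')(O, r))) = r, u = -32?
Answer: -53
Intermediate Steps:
Function('S')(O, r) = Add(4, Mul(-1, r))
Add(u, Mul(-3, Function('S')(Mul(2, 4), -3))) = Add(-32, Mul(-3, Add(4, Mul(-1, -3)))) = Add(-32, Mul(-3, Add(4, 3))) = Add(-32, Mul(-3, 7)) = Add(-32, -21) = -53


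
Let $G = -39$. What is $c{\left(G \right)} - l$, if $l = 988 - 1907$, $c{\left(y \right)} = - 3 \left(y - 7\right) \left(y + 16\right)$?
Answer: $-2255$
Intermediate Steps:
$c{\left(y \right)} = - 3 \left(-7 + y\right) \left(16 + y\right)$
$l = -919$ ($l = 988 - 1907 = -919$)
$c{\left(G \right)} - l = \left(336 - -1053 - 3 \left(-39\right)^{2}\right) - -919 = \left(336 + 1053 - 4563\right) + 919 = -3174 + 919 = -2255$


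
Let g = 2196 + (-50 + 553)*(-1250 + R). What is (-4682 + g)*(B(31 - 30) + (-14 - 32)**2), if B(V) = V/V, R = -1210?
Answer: -2624796322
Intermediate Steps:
B(V) = 1
g = -1235184 (g = 2196 + (-50 + 553)*(-1250 - 1210) = 2196 + 503*(-2460) = 2196 - 1237380 = -1235184)
(-4682 + g)*(B(31 - 30) + (-14 - 32)**2) = (-4682 - 1235184)*(1 + (-14 - 32)**2) = -1239866*(1 + (-46)**2) = -1239866*(1 + 2116) = -1239866*2117 = -2624796322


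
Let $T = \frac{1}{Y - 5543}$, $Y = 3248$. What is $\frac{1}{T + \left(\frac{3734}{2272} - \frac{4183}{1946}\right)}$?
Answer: $- \frac{2536727760}{1284820463} \approx -1.9744$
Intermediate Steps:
$T = - \frac{1}{2295}$ ($T = \frac{1}{3248 - 5543} = \frac{1}{-2295} = - \frac{1}{2295} \approx -0.00043573$)
$\frac{1}{T + \left(\frac{3734}{2272} - \frac{4183}{1946}\right)} = \frac{1}{- \frac{1}{2295} + \left(\frac{3734}{2272} - \frac{4183}{1946}\right)} = \frac{1}{- \frac{1}{2295} + \left(3734 \cdot \frac{1}{2272} - \frac{4183}{1946}\right)} = \frac{1}{- \frac{1}{2295} + \left(\frac{1867}{1136} - \frac{4183}{1946}\right)} = \frac{1}{- \frac{1}{2295} - \frac{559353}{1105328}} = \frac{1}{- \frac{1284820463}{2536727760}} = - \frac{2536727760}{1284820463}$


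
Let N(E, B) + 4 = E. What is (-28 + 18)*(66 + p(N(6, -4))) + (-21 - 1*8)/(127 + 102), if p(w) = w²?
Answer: -160329/229 ≈ -700.13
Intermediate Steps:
N(E, B) = -4 + E
(-28 + 18)*(66 + p(N(6, -4))) + (-21 - 1*8)/(127 + 102) = (-28 + 18)*(66 + (-4 + 6)²) + (-21 - 1*8)/(127 + 102) = -10*(66 + 2²) + (-21 - 8)/229 = -10*(66 + 4) - 29*1/229 = -10*70 - 29/229 = -700 - 29/229 = -160329/229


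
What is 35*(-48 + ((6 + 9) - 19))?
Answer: -1820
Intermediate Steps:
35*(-48 + ((6 + 9) - 19)) = 35*(-48 + (15 - 19)) = 35*(-48 - 4) = 35*(-52) = -1820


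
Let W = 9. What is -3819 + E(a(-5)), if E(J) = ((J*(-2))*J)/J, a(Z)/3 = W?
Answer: -3873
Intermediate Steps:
a(Z) = 27 (a(Z) = 3*9 = 27)
E(J) = -2*J (E(J) = ((-2*J)*J)/J = (-2*J**2)/J = -2*J)
-3819 + E(a(-5)) = -3819 - 2*27 = -3819 - 54 = -3873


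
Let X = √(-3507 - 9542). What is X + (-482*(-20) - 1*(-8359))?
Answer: 17999 + I*√13049 ≈ 17999.0 + 114.23*I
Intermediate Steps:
X = I*√13049 (X = √(-13049) = I*√13049 ≈ 114.23*I)
X + (-482*(-20) - 1*(-8359)) = I*√13049 + (-482*(-20) - 1*(-8359)) = I*√13049 + (9640 + 8359) = I*√13049 + 17999 = 17999 + I*√13049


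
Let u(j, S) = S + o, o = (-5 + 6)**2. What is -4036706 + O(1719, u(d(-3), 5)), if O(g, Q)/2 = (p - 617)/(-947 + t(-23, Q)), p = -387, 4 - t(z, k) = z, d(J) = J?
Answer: -464220939/115 ≈ -4.0367e+6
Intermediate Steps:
o = 1 (o = 1**2 = 1)
t(z, k) = 4 - z
u(j, S) = 1 + S (u(j, S) = S + 1 = 1 + S)
O(g, Q) = 251/115 (O(g, Q) = 2*((-387 - 617)/(-947 + (4 - 1*(-23)))) = 2*(-1004/(-947 + (4 + 23))) = 2*(-1004/(-947 + 27)) = 2*(-1004/(-920)) = 2*(-1004*(-1/920)) = 2*(251/230) = 251/115)
-4036706 + O(1719, u(d(-3), 5)) = -4036706 + 251/115 = -464220939/115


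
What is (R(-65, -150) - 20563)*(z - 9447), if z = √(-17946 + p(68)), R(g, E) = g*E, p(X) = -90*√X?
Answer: 102150411 - 32439*√(-1994 - 20*√17) ≈ 1.0215e+8 - 1.4782e+6*I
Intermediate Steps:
R(g, E) = E*g
z = √(-17946 - 180*√17) ≈ 136.7*I
(R(-65, -150) - 20563)*(z - 9447) = (-150*(-65) - 20563)*(3*√(-1994 - 20*√17) - 9447) = (9750 - 20563)*(-9447 + 3*√(-1994 - 20*√17)) = -10813*(-9447 + 3*√(-1994 - 20*√17)) = 102150411 - 32439*√(-1994 - 20*√17)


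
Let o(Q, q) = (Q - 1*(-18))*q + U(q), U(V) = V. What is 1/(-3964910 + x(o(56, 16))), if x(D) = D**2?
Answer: -1/2524910 ≈ -3.9605e-7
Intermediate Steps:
o(Q, q) = q + q*(18 + Q) (o(Q, q) = (Q - 1*(-18))*q + q = (Q + 18)*q + q = (18 + Q)*q + q = q*(18 + Q) + q = q + q*(18 + Q))
1/(-3964910 + x(o(56, 16))) = 1/(-3964910 + (16*(19 + 56))**2) = 1/(-3964910 + (16*75)**2) = 1/(-3964910 + 1200**2) = 1/(-3964910 + 1440000) = 1/(-2524910) = -1/2524910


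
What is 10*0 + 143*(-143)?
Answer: -20449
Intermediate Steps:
10*0 + 143*(-143) = 0 - 20449 = -20449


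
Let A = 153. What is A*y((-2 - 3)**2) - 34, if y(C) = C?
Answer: 3791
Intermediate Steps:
A*y((-2 - 3)**2) - 34 = 153*(-2 - 3)**2 - 34 = 153*(-5)**2 - 34 = 153*25 - 34 = 3825 - 34 = 3791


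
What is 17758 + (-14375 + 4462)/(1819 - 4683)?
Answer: 50868825/2864 ≈ 17761.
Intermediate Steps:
17758 + (-14375 + 4462)/(1819 - 4683) = 17758 - 9913/(-2864) = 17758 - 9913*(-1/2864) = 17758 + 9913/2864 = 50868825/2864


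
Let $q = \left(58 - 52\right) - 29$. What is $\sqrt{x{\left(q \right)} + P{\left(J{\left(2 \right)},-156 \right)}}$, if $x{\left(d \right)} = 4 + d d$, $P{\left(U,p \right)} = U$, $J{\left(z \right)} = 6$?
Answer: $7 \sqrt{11} \approx 23.216$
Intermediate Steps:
$q = -23$ ($q = 6 - 29 = -23$)
$x{\left(d \right)} = 4 + d^{2}$
$\sqrt{x{\left(q \right)} + P{\left(J{\left(2 \right)},-156 \right)}} = \sqrt{\left(4 + \left(-23\right)^{2}\right) + 6} = \sqrt{\left(4 + 529\right) + 6} = \sqrt{533 + 6} = \sqrt{539} = 7 \sqrt{11}$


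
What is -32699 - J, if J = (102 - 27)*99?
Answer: -40124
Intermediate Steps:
J = 7425 (J = 75*99 = 7425)
-32699 - J = -32699 - 1*7425 = -32699 - 7425 = -40124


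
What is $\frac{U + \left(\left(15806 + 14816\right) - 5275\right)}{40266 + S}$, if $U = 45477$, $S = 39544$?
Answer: $\frac{35412}{39905} \approx 0.88741$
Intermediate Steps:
$\frac{U + \left(\left(15806 + 14816\right) - 5275\right)}{40266 + S} = \frac{45477 + \left(\left(15806 + 14816\right) - 5275\right)}{40266 + 39544} = \frac{45477 + \left(30622 - 5275\right)}{79810} = \left(45477 + 25347\right) \frac{1}{79810} = 70824 \cdot \frac{1}{79810} = \frac{35412}{39905}$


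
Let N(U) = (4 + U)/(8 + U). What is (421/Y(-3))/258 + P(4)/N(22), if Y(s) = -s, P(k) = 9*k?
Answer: 423433/10062 ≈ 42.082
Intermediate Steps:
N(U) = (4 + U)/(8 + U)
(421/Y(-3))/258 + P(4)/N(22) = (421/((-1*(-3))))/258 + (9*4)/(((4 + 22)/(8 + 22))) = (421/3)*(1/258) + 36/((26/30)) = (421*(⅓))*(1/258) + 36/(((1/30)*26)) = (421/3)*(1/258) + 36/(13/15) = 421/774 + 36*(15/13) = 421/774 + 540/13 = 423433/10062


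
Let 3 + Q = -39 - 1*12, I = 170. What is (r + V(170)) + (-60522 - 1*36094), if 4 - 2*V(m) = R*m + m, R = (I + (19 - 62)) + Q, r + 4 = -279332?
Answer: -382240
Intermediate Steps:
r = -279336 (r = -4 - 279332 = -279336)
Q = -54 (Q = -3 + (-39 - 1*12) = -3 + (-39 - 12) = -3 - 51 = -54)
R = 73 (R = (170 + (19 - 62)) - 54 = (170 - 43) - 54 = 127 - 54 = 73)
V(m) = 2 - 37*m (V(m) = 2 - (73*m + m)/2 = 2 - 37*m)
(r + V(170)) + (-60522 - 1*36094) = (-279336 + (2 - 37*170)) + (-60522 - 1*36094) = (-279336 + (2 - 6290)) + (-60522 - 36094) = (-279336 - 6288) - 96616 = -285624 - 96616 = -382240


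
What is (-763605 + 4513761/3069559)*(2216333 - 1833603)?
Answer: -897090831060884820/3069559 ≈ -2.9225e+11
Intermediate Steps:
(-763605 + 4513761/3069559)*(2216333 - 1833603) = (-763605 + 4513761*(1/3069559))*382730 = (-763605 + 4513761/3069559)*382730 = -2343926086434/3069559*382730 = -897090831060884820/3069559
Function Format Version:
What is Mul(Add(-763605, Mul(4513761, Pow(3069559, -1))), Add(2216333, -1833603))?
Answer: Rational(-897090831060884820, 3069559) ≈ -2.9225e+11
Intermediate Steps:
Mul(Add(-763605, Mul(4513761, Pow(3069559, -1))), Add(2216333, -1833603)) = Mul(Add(-763605, Mul(4513761, Rational(1, 3069559))), 382730) = Mul(Add(-763605, Rational(4513761, 3069559)), 382730) = Mul(Rational(-2343926086434, 3069559), 382730) = Rational(-897090831060884820, 3069559)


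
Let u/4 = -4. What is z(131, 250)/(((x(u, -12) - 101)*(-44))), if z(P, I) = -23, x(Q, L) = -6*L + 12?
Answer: -23/748 ≈ -0.030749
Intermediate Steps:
u = -16 (u = 4*(-4) = -16)
x(Q, L) = 12 - 6*L
z(131, 250)/(((x(u, -12) - 101)*(-44))) = -23*(-1/(44*((12 - 6*(-12)) - 101))) = -23*(-1/(44*((12 + 72) - 101))) = -23*(-1/(44*(84 - 101))) = -23/((-17*(-44))) = -23/748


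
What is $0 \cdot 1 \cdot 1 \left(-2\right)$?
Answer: $0$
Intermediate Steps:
$0 \cdot 1 \cdot 1 \left(-2\right) = 0 \cdot 1 \left(-2\right) = 0 \left(-2\right) = 0$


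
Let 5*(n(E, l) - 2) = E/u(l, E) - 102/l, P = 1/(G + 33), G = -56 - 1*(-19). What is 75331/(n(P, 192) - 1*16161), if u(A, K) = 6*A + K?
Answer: -55527986720/11911200431 ≈ -4.6618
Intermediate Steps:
G = -37 (G = -56 + 19 = -37)
P = -¼ (P = 1/(-37 + 33) = 1/(-4) = -¼ ≈ -0.25000)
u(A, K) = K + 6*A
n(E, l) = 2 - 102/(5*l) + E/(5*(E + 6*l)) (n(E, l) = 2 + (E/(E + 6*l) - 102/l)/5 = 2 + (-102/l + E/(E + 6*l))/5 = 2 + (-102/(5*l) + E/(5*(E + 6*l))) = 2 - 102/(5*l) + E/(5*(E + 6*l)))
75331/(n(P, 192) - 1*16161) = 75331/((2 - 102/5/192 + (⅕)*(-¼)/(-¼ + 6*192)) - 1*16161) = 75331/((2 - 102/5*1/192 + (⅕)*(-¼)/(-¼ + 1152)) - 16161) = 75331/((2 - 17/160 + (⅕)*(-¼)/(4607/4)) - 16161) = 75331/((2 - 17/160 + (⅕)*(-¼)*(4/4607)) - 16161) = 75331/((2 - 17/160 - 1/23035) - 16161) = 75331/(1395889/737120 - 16161) = 75331/(-11911200431/737120) = 75331*(-737120/11911200431) = -55527986720/11911200431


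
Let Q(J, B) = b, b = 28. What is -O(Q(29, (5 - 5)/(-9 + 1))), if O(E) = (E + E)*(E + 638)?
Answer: -37296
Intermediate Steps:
Q(J, B) = 28
O(E) = 2*E*(638 + E) (O(E) = (2*E)*(638 + E) = 2*E*(638 + E))
-O(Q(29, (5 - 5)/(-9 + 1))) = -2*28*(638 + 28) = -2*28*666 = -1*37296 = -37296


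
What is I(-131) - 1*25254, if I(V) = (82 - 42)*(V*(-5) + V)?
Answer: -4294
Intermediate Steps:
I(V) = -160*V (I(V) = 40*(-5*V + V) = 40*(-4*V) = -160*V)
I(-131) - 1*25254 = -160*(-131) - 1*25254 = 20960 - 25254 = -4294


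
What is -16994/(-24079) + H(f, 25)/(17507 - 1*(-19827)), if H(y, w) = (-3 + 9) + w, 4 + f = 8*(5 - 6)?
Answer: 57745495/81724126 ≈ 0.70659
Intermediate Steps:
f = -12 (f = -4 + 8*(5 - 6) = -4 + 8*(-1) = -4 - 8 = -12)
H(y, w) = 6 + w
-16994/(-24079) + H(f, 25)/(17507 - 1*(-19827)) = -16994/(-24079) + (6 + 25)/(17507 - 1*(-19827)) = -16994*(-1/24079) + 31/(17507 + 19827) = 16994/24079 + 31/37334 = 57745495/81724126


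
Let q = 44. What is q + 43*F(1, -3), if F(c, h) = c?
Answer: 87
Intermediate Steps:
q + 43*F(1, -3) = 44 + 43*1 = 44 + 43 = 87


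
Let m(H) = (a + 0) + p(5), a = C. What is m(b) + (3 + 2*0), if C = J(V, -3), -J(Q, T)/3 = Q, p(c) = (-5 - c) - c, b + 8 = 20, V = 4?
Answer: -24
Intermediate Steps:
b = 12 (b = -8 + 20 = 12)
p(c) = -5 - 2*c
J(Q, T) = -3*Q
C = -12 (C = -3*4 = -12)
a = -12
m(H) = -27 (m(H) = (-12 + 0) + (-5 - 2*5) = -12 + (-5 - 10) = -12 - 15 = -27)
m(b) + (3 + 2*0) = -27 + (3 + 2*0) = -27 + (3 + 0) = -27 + 3 = -24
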